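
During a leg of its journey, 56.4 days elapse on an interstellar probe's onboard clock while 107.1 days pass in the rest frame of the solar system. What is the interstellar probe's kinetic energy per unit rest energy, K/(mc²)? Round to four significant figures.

γ = Δt/Δτ = 107.1/56.4 = 1.89894.
Since K = (γ−1)mc², K/(mc²) = 1.89894 − 1 = 0.8989.

0.8989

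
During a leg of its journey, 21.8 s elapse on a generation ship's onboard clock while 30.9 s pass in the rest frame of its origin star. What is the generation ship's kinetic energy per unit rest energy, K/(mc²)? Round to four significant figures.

From Δt = γΔτ: γ = 30.9/21.8 = 1.41743.
Since K = (γ−1)mc², K/(mc²) = 1.41743 − 1 = 0.4174.

0.4174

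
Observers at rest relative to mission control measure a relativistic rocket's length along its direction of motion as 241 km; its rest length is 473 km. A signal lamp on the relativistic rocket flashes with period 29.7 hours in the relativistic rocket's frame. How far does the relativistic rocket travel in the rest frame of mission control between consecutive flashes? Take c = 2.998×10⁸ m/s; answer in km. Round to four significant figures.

γ = L₀/L = 473/241 = 1.96266.
β = √(1 − 1/γ²) = 0.86046. Lab-frame period = γτ = 1.96266×29.7 hours = 58.291 hours. Distance = βc × γτ = 0.86046 × 2.998×10⁸ m/s × 209847.6 s = 5.4134×10^13 m = 5.413×10^10 km.

5.413×10^10 km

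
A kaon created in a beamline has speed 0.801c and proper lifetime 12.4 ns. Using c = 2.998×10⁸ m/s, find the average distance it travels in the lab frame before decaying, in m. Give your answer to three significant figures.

4.97 m

γ = 1/√(1 − β²) = 1/√(1 − 0.641601) = 1/√0.358399 = 1/0.598664 = 1.6704.
Lab-frame lifetime: Δt = γτ = 1.6704 × 12.4 ns = 20.713 ns.
Distance: d = vΔt = 0.801 × 2.998×10⁸ m/s × 2.0713×10^-8 s = 4.97 m.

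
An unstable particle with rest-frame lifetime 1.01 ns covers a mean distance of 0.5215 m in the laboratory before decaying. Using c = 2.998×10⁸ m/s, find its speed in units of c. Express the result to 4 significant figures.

0.8648c

Lab distance = (lab lifetime)·v = γτ·βc, so βγ = d/(cτ) = 0.5215/(2.998×10⁸ × 1.010×10^-9) = 1.7223.
With βγ = 1.7223: γ² = 1 + (βγ)² = 3.96632, and β = (βγ)/γ = 1.7223/1.99156 = 0.8648.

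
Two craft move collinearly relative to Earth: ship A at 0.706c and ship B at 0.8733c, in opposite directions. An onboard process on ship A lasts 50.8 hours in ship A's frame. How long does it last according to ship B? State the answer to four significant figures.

Speed of ship A in ship B's frame: u = (v_A + v_B)/(1 + v_A v_B/c²) = (0.706 + 0.8733)/(1 + 0.706×0.8733) = 1.5793/1.6165498 = 0.97696; |u| = 0.97696c.
At |u| = 0.97696c, γ = (1 − 0.954451)^(−1/2) = 4.6855.
The clock on ship A records proper time, so ship B measures Δt = γΔτ = 4.6855 × 50.8 = 238.0 hours.

238.0 hours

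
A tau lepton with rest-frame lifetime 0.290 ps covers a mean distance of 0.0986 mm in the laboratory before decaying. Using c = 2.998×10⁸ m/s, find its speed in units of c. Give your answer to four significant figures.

Let x = d/(cτ) = 9.860×10^-5 m / (2.998×10⁸ m/s × 2.900×10^-13 s) = 1.1341. Since d = βγcτ, x = βγ = β/√(1−β²).
Solving: β² = x²/(1+x²) = 1.28618/2.28618 = 0.562589, so β = 0.7501.

0.7501c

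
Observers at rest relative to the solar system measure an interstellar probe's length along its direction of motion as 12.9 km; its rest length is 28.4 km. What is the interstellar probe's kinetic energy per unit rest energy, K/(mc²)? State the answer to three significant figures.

Length contraction gives γ = L₀/L = 28.4/12.9 = 2.20155.
Since K = (γ−1)mc², K/(mc²) = 2.20155 − 1 = 1.20.

1.20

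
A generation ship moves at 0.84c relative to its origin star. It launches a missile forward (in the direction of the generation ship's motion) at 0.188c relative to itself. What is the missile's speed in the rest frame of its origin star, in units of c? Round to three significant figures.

0.888c

Relativistic velocity addition: u = (u' + v)/(1 + u'v/c²), with u' = 0.188c and v = 0.84c.
Numerator: 0.188 + 0.84 = 1.028. Denominator: 1 + (0.188)(0.84) = 1.15792.
u = 1.028/1.15792 = 0.8878, so the speed is 0.888c.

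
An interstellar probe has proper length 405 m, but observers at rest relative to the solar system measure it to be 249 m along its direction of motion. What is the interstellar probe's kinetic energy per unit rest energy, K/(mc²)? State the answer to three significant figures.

From L = L₀/γ: γ = 405/249 = 1.62651.
Since K = (γ−1)mc², K/(mc²) = 1.62651 − 1 = 0.627.

0.627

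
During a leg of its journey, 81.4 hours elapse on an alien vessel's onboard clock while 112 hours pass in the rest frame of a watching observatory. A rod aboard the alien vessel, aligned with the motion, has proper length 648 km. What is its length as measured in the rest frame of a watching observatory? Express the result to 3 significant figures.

471 km

γ = Δt/Δτ = 112/81.4 = 1.37592.
L = L₀/γ = 648/1.37592 = 471 km.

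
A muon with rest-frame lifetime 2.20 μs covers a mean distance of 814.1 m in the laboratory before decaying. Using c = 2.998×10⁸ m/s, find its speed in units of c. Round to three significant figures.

0.777c

Lab distance = (lab lifetime)·v = γτ·βc, so βγ = d/(cτ) = 814.1/(2.998×10⁸ × 2.200×10^-6) = 1.2343.
With βγ = 1.2343: γ² = 1 + (βγ)² = 2.5235, and β = (βγ)/γ = 1.2343/1.58855 = 0.777.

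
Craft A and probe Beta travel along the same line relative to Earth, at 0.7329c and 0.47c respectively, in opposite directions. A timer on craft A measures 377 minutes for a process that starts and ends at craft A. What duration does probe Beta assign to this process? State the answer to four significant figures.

Transform craft A's velocity into probe Beta's frame: (0.7329 + 0.47)/(1 + 0.7329·0.47) = 1.2029/1.344463, so the relative speed is 0.89471c.
At |u| = 0.89471c, γ = (1 − 0.800506)^(−1/2) = 2.2389.
The clock on craft A records proper time, so probe Beta measures Δt = γΔτ = 2.2389 × 377 = 844.1 minutes.

844.1 minutes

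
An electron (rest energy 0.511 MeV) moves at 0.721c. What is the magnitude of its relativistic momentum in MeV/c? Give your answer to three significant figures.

0.532 MeV/c

Lorentz factor: γ = (1 − 0.519841)^(−1/2) = 1.4431.
Momentum: p = γβ·mc = 1.4431 × 0.721 × 0.511 MeV/c = 0.532 MeV/c.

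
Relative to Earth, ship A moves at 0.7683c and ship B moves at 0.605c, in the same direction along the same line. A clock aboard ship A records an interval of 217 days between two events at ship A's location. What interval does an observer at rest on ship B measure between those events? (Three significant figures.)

228 days

The velocity of ship A relative to ship B is (0.7683 − 0.605)c / (1 − 0.7683×0.605) = 0.30513c; relative speed 0.30513c.
γ for this relative speed: γ = 1/√(1 − 0.0931043) = 1.0501.
The clock on ship A records proper time, so ship B measures Δt = γΔτ = 1.0501 × 217 = 228 days.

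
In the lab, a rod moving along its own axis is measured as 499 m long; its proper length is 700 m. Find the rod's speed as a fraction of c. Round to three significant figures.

Length contraction gives γ = L₀/L = 700/499 = 1.4028.
β = √(1 − 1/γ²) = √0.491831 = 0.701.

0.701c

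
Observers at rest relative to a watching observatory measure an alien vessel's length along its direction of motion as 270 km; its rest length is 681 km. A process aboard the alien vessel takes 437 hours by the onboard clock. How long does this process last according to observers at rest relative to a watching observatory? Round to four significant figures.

1102 hours

Length contraction gives γ = L₀/L = 681/270 = 2.52222.
The same γ dilates the second interval: 2.52222 × 437 hours = 1102 hours.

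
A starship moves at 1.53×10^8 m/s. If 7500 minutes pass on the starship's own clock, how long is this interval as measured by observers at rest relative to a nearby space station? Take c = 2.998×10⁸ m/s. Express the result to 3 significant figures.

β = v/c = (1.53×10^8 m/s)/(2.998×10⁸ m/s) = 0.51034.
γ = 1/√(1 − β²) = 1/√(1 − 0.2604469156) = 1/√0.7395530844 = 1/0.859973 = 1.1628.
Time dilation: Δt = γ·Δτ = 1.1628 × 7500 = 8720 minutes.

8720 minutes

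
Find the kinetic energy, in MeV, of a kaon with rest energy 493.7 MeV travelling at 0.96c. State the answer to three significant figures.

With β = 0.96, γ = 1/√(1 − 0.96²) = 1/√0.0784 = 3.5714.
Kinetic energy: K = (γ − 1)mc² = (3.5714 − 1) × 493.7 MeV = 2.5714 × 493.7 = 1270 MeV.

1270 MeV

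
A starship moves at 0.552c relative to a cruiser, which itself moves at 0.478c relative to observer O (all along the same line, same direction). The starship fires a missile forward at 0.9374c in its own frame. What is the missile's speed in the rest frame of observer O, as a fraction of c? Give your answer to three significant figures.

0.993c

Apply u = (u'+v)/(1+u'v) twice. Missile in the cruiser frame: (0.9374+0.552)/(1+0.9374·0.552) = 1.4894/1.5174448 = 0.98152c.
That velocity, transformed to the rest frame of observer O: (0.98152+0.478)/(1+0.98152·0.478) = 1.45952/1.46916656 = 0.99343c.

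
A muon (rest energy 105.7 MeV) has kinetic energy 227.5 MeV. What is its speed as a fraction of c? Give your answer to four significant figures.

K = (γ−1)mc², so γ = 1 + 227.5/105.7 = 3.1523.
Then v/c = √(1 − γ⁻²) = √(1 − 0.100634) = √0.899366 = 0.9483.

0.9483c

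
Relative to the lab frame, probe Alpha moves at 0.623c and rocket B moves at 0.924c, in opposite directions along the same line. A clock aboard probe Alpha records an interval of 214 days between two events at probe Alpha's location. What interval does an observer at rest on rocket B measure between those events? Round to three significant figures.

1130 days

Transform probe Alpha's velocity into rocket B's frame: (0.623 + 0.924)/(1 + 0.623·0.924) = 1.547/1.575652, so the relative speed is 0.98182c.
At |u| = 0.98182c, γ = (1 − 0.963971)^(−1/2) = 5.2683.
The clock on probe Alpha records proper time, so rocket B measures Δt = γΔτ = 5.2683 × 214 = 1130 days.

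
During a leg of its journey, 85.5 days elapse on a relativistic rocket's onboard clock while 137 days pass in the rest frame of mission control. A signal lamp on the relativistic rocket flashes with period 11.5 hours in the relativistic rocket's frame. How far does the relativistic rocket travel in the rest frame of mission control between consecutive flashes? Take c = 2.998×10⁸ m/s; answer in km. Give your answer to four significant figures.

1.554×10^10 km

From Δt = γΔτ: γ = 137/85.5 = 1.60234.
β = √(1 − 1/γ²) = 0.78135. Lab-frame period = γτ = 1.60234×11.5 hours = 18.427 hours. Distance = βc × γτ = 0.78135 × 2.998×10⁸ m/s × 66337.2 s = 1.5539×10^13 m = 1.554×10^10 km.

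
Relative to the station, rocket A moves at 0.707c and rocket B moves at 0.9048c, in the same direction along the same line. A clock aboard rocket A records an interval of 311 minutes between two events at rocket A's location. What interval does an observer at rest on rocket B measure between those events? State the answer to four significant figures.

Speed of rocket A in rocket B's frame: u = (v_A − v_B)/(1 − v_A v_B/c²) = (0.707 − 0.9048)/(1 − 0.707×0.9048) = −0.1978/0.3603064 = −0.54898; |u| = 0.54898c.
At |u| = 0.54898c, γ = (1 − 0.301379)^(−1/2) = 1.1964.
Rocket A's interval is proper; time dilation gives Δt_B = γΔτ = 1.1964 × 311 minutes = 372.1 minutes.

372.1 minutes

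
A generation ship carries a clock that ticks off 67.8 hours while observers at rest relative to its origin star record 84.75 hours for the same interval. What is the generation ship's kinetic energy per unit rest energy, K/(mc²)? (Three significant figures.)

From Δt = γΔτ: γ = 84.75/67.8 = 1.25.
K/(mc²) = γ − 1 = 1.25 − 1 = 0.250.

0.250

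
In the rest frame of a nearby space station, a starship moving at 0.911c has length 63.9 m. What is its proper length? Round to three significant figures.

155 m

With β = 0.911, γ = 1/√(1 − 0.911²) = 1/√0.170079 = 2.4248.
Proper length: L₀ = γ·L = 2.4248 × 63.9 = 155 m.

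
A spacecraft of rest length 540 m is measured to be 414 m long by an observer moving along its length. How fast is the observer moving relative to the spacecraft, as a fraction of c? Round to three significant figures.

Length contraction gives γ = L₀/L = 540/414 = 1.3043.
β = √(1 − 1/γ²) = √0.412179 = 0.642.

0.642c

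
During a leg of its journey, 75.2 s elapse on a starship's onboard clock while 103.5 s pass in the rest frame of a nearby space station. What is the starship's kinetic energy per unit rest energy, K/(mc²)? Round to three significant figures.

0.376

The time-dilation ratio gives γ = 103.5/75.2 = 1.37633.
K/(mc²) = γ − 1 = 1.37633 − 1 = 0.376.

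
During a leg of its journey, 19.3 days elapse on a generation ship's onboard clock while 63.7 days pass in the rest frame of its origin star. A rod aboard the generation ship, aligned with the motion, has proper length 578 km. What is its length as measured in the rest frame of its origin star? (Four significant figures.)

From Δt = γΔτ: γ = 63.7/19.3 = 3.30052.
The rod contracts by the same γ: 578 km / 3.30052 = 175.1 km.

175.1 km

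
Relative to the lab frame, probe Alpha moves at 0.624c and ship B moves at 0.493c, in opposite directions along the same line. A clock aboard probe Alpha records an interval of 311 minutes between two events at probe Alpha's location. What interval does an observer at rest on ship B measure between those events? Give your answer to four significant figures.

598.2 minutes

Transform probe Alpha's velocity into ship B's frame: (0.624 + 0.493)/(1 + 0.624·0.493) = 1.117/1.307632, so the relative speed is 0.85422c.
At |u| = 0.85422c, γ = (1 − 0.729692)^(−1/2) = 1.9234.
Probe Alpha's interval is proper; time dilation gives Δt_B = γΔτ = 1.9234 × 311 minutes = 598.2 minutes.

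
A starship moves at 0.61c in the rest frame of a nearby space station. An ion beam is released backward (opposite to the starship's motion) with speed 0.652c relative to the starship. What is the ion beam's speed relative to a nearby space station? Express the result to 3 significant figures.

0.0697c

In units of c, u = (u' + v)/(1 + u'v) with u' = −0.652 and v = 0.61.
Numerator: −0.652 + 0.61 = −0.042. Denominator: 1 + (−0.652)(0.61) = 0.60228.
u = −0.042/0.60228 = −0.069735, so the speed is 0.0697c.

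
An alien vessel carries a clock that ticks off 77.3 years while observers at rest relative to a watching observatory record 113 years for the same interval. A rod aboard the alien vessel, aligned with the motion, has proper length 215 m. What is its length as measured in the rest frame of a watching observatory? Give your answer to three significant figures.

The time-dilation ratio gives γ = 113/77.3 = 1.46184.
The rod contracts by the same γ: 215 m / 1.46184 = 147 m.

147 m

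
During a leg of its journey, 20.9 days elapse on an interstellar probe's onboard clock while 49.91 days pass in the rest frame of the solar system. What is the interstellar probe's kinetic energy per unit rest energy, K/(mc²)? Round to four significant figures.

γ = Δt/Δτ = 49.91/20.9 = 2.38804.
Since K = (γ−1)mc², K/(mc²) = 2.38804 − 1 = 1.388.

1.388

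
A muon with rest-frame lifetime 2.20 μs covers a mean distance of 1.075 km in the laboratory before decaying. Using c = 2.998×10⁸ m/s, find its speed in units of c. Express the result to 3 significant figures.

Lab distance = (lab lifetime)·v = γτ·βc, so βγ = d/(cτ) = 1075/(2.998×10⁸ × 2.200×10^-6) = 1.6299.
With βγ = 1.6299: γ² = 1 + (βγ)² = 3.65657, and β = (βγ)/γ = 1.6299/1.91222 = 0.852.

0.852c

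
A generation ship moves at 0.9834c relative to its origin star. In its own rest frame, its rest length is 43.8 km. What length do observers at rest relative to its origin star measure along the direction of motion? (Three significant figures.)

γ = 1/√(1 − β²) = 1/√(1 − 0.96707556) = 1/√0.03292444 = 1/0.181451 = 5.5111.
Along the direction of motion the measured length is L₀/γ = 43.8/5.5111 = 7.95 km.

7.95 km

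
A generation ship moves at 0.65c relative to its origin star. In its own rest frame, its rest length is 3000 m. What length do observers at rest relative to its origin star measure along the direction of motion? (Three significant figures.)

2280 m

With β = 0.65, γ = 1/√(1 − 0.65²) = 1/√0.5775 = 1.3159.
Along the direction of motion the measured length is L₀/γ = 3000/1.3159 = 2280 m.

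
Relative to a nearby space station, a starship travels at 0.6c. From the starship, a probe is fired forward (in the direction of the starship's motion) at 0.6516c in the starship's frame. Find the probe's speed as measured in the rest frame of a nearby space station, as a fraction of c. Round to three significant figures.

0.900c

In units of c, u = (u' + v)/(1 + u'v) with u' = 0.6516 and v = 0.6.
Numerator: 0.6516 + 0.6 = 1.2516. Denominator: 1 + (0.6516)(0.6) = 1.39096.
u = 1.2516/1.39096 = 0.89981, so the speed is 0.900c.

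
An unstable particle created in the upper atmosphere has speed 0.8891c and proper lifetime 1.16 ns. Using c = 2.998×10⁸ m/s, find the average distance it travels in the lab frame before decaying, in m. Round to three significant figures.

β² = 0.79049881, so γ = 1/√0.20950119 = 2.1848.
Lab-frame lifetime: Δt = γτ = 2.1848 × 1.16 ns = 2.5344 ns.
Distance: d = vΔt = 0.8891 × 2.998×10⁸ m/s × 2.5344×10^-9 s = 0.676 m.

0.676 m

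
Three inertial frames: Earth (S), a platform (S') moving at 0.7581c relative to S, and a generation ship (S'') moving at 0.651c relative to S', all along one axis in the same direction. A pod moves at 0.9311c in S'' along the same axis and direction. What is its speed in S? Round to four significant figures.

0.9979c

First combine the pod and generation ship (S''→S'): u₁ = (0.9311 + 0.651)/(1 + 0.9311×0.651) = 1.5821/1.6061461 = 0.98503.
Then combine with the platform (S'→S): u = (0.98503 + 0.7581)/(1 + 0.98503×0.7581) = 1.74313/1.746751243 = 0.99793.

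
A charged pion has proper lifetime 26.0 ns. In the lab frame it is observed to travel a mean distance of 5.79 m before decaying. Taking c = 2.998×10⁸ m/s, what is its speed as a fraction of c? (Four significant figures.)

0.5963c

Lab distance = (lab lifetime)·v = γτ·βc, so βγ = d/(cτ) = 5.790/(2.998×10⁸ × 2.600×10^-8) = 0.7428.
With βγ = 0.7428: γ² = 1 + (βγ)² = 1.551752, and β = (βγ)/γ = 0.7428/1.24569 = 0.5963.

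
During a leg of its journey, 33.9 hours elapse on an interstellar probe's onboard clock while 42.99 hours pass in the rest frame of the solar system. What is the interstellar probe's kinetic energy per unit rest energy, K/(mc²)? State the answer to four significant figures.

The time-dilation ratio gives γ = 42.99/33.9 = 1.26814.
Since K = (γ−1)mc², K/(mc²) = 1.26814 − 1 = 0.2681.

0.2681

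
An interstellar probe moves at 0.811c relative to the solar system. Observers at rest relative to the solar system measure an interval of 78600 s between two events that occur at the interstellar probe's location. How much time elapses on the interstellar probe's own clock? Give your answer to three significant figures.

With β = 0.811, γ = 1/√(1 − 0.811²) = 1/√0.342279 = 1.7093.
The moving clock records proper time: Δτ = Δt/γ = 78600/1.7093 = 46000 s.

46000 s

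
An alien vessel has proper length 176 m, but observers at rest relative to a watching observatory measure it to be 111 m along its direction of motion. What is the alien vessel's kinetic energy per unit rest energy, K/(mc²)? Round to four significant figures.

From L = L₀/γ: γ = 176/111 = 1.58559.
K/(mc²) = γ − 1 = 1.58559 − 1 = 0.5856.

0.5856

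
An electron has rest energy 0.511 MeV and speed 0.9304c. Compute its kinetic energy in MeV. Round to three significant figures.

0.883 MeV

γ = 1/√(1 − β²) = 1/√(1 − 0.86564416) = 1/√0.13435584 = 1/0.366546 = 2.7282.
Kinetic energy: K = (γ − 1)mc² = (2.7282 − 1) × 0.511 MeV = 1.7282 × 0.511 = 0.883 MeV.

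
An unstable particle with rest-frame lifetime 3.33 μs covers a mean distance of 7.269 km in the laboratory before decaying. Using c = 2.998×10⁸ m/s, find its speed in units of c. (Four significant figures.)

Let x = d/(cτ) = 7269 m / (2.998×10⁸ m/s × 3.330×10^-6 s) = 7.2811. Since d = βγcτ, x = βγ = β/√(1−β²).
Solving: β² = x²/(1+x²) = 53.0144/54.0144 = 0.981486, so β = 0.9907.

0.9907c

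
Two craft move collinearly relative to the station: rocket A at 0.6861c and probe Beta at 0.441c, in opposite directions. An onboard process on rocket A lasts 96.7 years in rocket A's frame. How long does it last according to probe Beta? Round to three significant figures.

Speed of rocket A in probe Beta's frame: u = (v_A + v_B)/(1 + v_A v_B/c²) = (0.6861 + 0.441)/(1 + 0.6861×0.441) = 1.1271/1.3025701 = 0.86529; |u| = 0.86529c.
γ for this relative speed: γ = 1/√(1 − 0.748727) = 1.9949.
Rocket A's interval is proper; time dilation gives Δt_B = γΔτ = 1.9949 × 96.7 years = 193 years.

193 years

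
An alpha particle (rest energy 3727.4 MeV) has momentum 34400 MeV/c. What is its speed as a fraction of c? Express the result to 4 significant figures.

pc/(mc²) = 34400/3727.4 = 9.229 = βγ = β/√(1−β²).
So β² = x²/(1 + x²) with x = 9.229: x² = 85.1744, β² = 85.1744/86.1744 = 0.988396, β = 0.9942.

0.9942c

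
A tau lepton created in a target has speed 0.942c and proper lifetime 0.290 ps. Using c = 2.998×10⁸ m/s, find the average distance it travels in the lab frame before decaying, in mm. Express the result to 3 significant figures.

0.244 mm

γ = 1/√(1 − β²) = 1/√(1 − 0.887364) = 1/√0.112636 = 1/0.335613 = 2.9796.
Lab-frame lifetime: Δt = γτ = 2.9796 × 0.290 ps = 0.86408 ps.
Distance: d = vΔt = 0.942 × 2.998×10⁸ m/s × 8.6408×10^-13 s = 2.44×10^-4 m = 0.244 mm.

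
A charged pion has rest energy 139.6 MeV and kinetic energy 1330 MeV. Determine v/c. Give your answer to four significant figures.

K = (γ−1)mc², so γ = 1 + 1330/139.6 = 10.527.
Then v/c = √(1 − γ⁻²) = √(1 − 0.00902383) = √0.99097617 = 0.9955.

0.9955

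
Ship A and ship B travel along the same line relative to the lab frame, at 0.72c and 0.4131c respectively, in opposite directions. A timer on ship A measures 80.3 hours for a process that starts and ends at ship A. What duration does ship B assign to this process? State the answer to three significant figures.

Speed of ship A in ship B's frame: u = (v_A + v_B)/(1 + v_A v_B/c²) = (0.72 + 0.4131)/(1 + 0.72×0.4131) = 1.1331/1.297432 = 0.87334; |u| = 0.87334c.
At |u| = 0.87334c, γ = (1 − 0.762723)^(−1/2) = 2.0529.
Ship A's interval is proper; time dilation gives Δt_B = γΔτ = 2.0529 × 80.3 hours = 165 hours.

165 hours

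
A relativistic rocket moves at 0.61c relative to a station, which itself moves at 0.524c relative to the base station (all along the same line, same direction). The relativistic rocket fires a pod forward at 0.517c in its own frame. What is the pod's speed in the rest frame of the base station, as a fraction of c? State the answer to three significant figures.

0.953c

Apply u = (u'+v)/(1+u'v) twice. Pod in the station frame: (0.517+0.61)/(1+0.517·0.61) = 1.127/1.31537 = 0.85679c.
That velocity, transformed to the rest frame of the base station: (0.85679+0.524)/(1+0.85679·0.524) = 1.38079/1.44895796 = 0.95295c.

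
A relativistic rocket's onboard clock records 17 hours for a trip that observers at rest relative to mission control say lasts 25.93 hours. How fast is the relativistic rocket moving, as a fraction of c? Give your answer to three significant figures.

γ = Δt/Δτ = 25.93/17 = 1.5253.
β = √(1 − 1/γ²) = √(1 − 0.429823) = √0.570177 = 0.755.

0.755c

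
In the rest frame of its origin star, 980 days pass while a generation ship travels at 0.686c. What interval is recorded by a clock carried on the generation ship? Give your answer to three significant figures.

713 days

Lorentz factor: γ = (1 − 0.470596)^(−1/2) = 1.3744.
The generation ship's clock runs slow as seen from its origin star, so Δτ = Δt/γ = 980/1.3744 = 713 days.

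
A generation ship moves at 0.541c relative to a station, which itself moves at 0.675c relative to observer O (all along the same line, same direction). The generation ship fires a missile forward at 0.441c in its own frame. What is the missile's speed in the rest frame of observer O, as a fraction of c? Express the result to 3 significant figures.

0.956c

Apply u = (u'+v)/(1+u'v) twice. Missile in the station frame: (0.441+0.541)/(1+0.441·0.541) = 0.982/1.238581 = 0.79284c.
That velocity, transformed to the rest frame of observer O: (0.79284+0.675)/(1+0.79284·0.675) = 1.46784/1.535167 = 0.95614c.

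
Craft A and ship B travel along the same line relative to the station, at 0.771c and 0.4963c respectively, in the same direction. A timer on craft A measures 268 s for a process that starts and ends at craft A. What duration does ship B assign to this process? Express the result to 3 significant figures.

Speed of craft A in ship B's frame: u = (v_A − v_B)/(1 − v_A v_B/c²) = (0.771 − 0.4963)/(1 − 0.771×0.4963) = 0.2747/0.6173527 = 0.44496; |u| = 0.44496c.
γ for this relative speed: γ = 1/√(1 − 0.197989) = 1.1166.
The clock on craft A records proper time, so ship B measures Δt = γΔτ = 1.1166 × 268 = 299 s.

299 s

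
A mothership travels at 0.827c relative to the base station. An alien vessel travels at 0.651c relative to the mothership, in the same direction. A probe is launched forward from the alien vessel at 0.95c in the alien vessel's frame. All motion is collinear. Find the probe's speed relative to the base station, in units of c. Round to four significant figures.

0.9990c

First combine the probe and alien vessel (S''→S'): u₁ = (0.95 + 0.651)/(1 + 0.95×0.651) = 1.601/1.61845 = 0.98922.
Then combine with the mothership (S'→S): u = (0.98922 + 0.827)/(1 + 0.98922×0.827) = 1.81622/1.81808494 = 0.99897.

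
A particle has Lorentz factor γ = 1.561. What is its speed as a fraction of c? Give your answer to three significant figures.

0.768c

β = √(1 − 1/γ²) = √(1 − 1/2.436721) = √0.589612 = 0.768.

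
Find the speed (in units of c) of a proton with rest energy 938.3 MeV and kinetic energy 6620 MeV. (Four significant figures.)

0.9923c

γ = 1 + K/(mc²) = 1 + 6620/938.3 = 8.0553.
β = √(1 − 1/γ²) = √(1 − 0.0154112) = √0.9845888 = 0.9923.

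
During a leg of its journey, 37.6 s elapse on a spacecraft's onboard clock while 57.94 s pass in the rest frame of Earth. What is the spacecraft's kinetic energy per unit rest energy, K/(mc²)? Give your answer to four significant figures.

From Δt = γΔτ: γ = 57.94/37.6 = 1.54096.
Since K = (γ−1)mc², K/(mc²) = 1.54096 − 1 = 0.5410.

0.5410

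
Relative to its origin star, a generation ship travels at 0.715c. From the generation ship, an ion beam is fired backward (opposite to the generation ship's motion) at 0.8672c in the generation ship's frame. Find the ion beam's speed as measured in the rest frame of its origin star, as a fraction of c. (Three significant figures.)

0.401c

Relativistic velocity addition: u = (u' + v)/(1 + u'v/c²), with u' = −0.8672c and v = 0.715c.
Numerator: −0.8672 + 0.715 = −0.1522. Denominator: 1 + (−0.8672)(0.715) = 0.379952.
u = −0.1522/0.379952 = −0.40058, so the speed is 0.401c.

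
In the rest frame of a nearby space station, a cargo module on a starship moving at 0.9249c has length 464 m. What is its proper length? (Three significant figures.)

Lorentz factor: γ = (1 − 0.85544001)^(−1/2) = 2.6301.
Proper length: L₀ = γ·L = 2.6301 × 464 = 1220 m.

1220 m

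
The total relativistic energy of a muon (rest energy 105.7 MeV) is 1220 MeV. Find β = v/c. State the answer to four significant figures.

0.9962

γ = E/(mc²) = 1220/105.7 = 11.542.
β = √(1 − 1/γ²) = √(1 − 0.00750651) = √0.99249349 = 0.9962.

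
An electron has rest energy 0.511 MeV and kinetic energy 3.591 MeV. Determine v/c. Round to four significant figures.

0.9922

K = (γ−1)mc², so γ = 1 + 3.591/0.511 = 8.0274.
Then v/c = √(1 − γ⁻²) = √(1 − 0.0155185) = √0.9844815 = 0.9922.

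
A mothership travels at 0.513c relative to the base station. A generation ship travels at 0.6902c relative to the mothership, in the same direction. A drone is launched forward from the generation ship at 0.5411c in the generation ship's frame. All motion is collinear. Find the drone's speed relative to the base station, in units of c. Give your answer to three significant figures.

0.965c

First combine the drone and generation ship (S''→S'): u₁ = (0.5411 + 0.6902)/(1 + 0.5411×0.6902) = 1.2313/1.37346722 = 0.89649.
Then combine with the mothership (S'→S): u = (0.89649 + 0.513)/(1 + 0.89649×0.513) = 1.40949/1.45989937 = 0.96547.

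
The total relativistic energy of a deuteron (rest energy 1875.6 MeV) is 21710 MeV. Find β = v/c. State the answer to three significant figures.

Total energy E = γmc² gives γ = 21710/1875.6 = 11.575.
Hence β = √(1 − 1/γ²) = √(1 − 0.00746377) = √0.99253623 = 0.996.

0.996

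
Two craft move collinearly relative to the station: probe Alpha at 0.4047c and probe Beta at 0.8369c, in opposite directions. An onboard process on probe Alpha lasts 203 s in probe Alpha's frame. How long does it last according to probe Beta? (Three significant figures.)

Speed of probe Alpha in probe Beta's frame: u = (v_A + v_B)/(1 + v_A v_B/c²) = (0.4047 + 0.8369)/(1 + 0.4047×0.8369) = 1.2416/1.33869343 = 0.92747; |u| = 0.92747c.
γ for this relative speed: γ = 1/√(1 − 0.860201) = 2.6745.
Probe Alpha's interval is proper; time dilation gives Δt_B = γΔτ = 2.6745 × 203 s = 543 s.

543 s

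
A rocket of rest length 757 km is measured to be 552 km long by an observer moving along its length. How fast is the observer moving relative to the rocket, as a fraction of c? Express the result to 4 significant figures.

0.6843c

Length contraction gives γ = L₀/L = 757/552 = 1.3714.
β = √(1 − 1/γ²) = √0.468294 = 0.6843.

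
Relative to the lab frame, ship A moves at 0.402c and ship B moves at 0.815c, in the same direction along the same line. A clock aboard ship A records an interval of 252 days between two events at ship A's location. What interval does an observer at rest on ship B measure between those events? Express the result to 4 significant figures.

The velocity of ship A relative to ship B is (0.402 − 0.815)c / (1 − 0.402×0.815) = −0.61425c; relative speed 0.61425c.
γ for this relative speed: γ = 1/√(1 − 0.377303) = 1.2672.
Ship A's interval is proper; time dilation gives Δt_B = γΔτ = 1.2672 × 252 days = 319.3 days.

319.3 days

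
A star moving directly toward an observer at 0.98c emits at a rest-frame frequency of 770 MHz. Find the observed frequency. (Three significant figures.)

Relativistic Doppler (source moving toward): f_obs = f_src · √((1+β)/(1−β)).
With β = 0.98: factor = √(1.98/0.02) = 9.9499.
f_obs = 770 × 9.9499 = 7660 MHz.

7660 MHz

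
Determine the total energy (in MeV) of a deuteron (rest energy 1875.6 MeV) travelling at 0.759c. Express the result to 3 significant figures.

2880 MeV

γ = 1/√(1 − β²) = 1/√(1 − 0.576081) = 1/√0.423919 = 1/0.651091 = 1.5359.
Total energy: E = γmc² = 1.5359 × 1875.6 MeV = 2880 MeV.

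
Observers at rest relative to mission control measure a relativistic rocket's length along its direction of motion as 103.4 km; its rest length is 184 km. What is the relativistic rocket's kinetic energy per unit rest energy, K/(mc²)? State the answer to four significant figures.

0.7795

Length contraction gives γ = L₀/L = 184/103.4 = 1.7795.
K/(mc²) = γ − 1 = 1.7795 − 1 = 0.7795.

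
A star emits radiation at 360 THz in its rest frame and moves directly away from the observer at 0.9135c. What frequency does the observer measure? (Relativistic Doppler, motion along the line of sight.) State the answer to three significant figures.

76.5 THz

Relativistic Doppler (source moving away): f_obs = f_src · √((1−β)/(1+β)).
With β = 0.9135: factor = √(0.0865/1.9135) = 0.21261.
f_obs = 360 × 0.21261 = 76.5 THz.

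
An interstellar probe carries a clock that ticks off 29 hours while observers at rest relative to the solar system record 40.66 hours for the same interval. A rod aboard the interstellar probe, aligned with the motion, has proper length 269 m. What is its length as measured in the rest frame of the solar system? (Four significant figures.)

191.9 m

γ = Δt/Δτ = 40.66/29 = 1.40207.
L = L₀/γ = 269/1.40207 = 191.9 m.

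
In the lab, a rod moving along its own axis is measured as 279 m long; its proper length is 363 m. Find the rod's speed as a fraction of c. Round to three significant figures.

0.640c

Length contraction gives γ = L₀/L = 363/279 = 1.3011.
β = √(1 − 1/γ²) = √0.409284 = 0.640.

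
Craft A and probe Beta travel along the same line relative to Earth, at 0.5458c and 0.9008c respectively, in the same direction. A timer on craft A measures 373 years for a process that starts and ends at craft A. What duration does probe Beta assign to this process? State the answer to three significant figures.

521 years

The velocity of craft A relative to probe Beta is (0.5458 − 0.9008)c / (1 − 0.5458×0.9008) = −0.69835c; relative speed 0.69835c.
γ for this relative speed: γ = 1/√(1 − 0.487693) = 1.3971.
Craft A's interval is proper; time dilation gives Δt_B = γΔτ = 1.3971 × 373 years = 521 years.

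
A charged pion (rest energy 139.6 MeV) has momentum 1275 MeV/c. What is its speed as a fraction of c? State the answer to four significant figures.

0.9941c

pc/(mc²) = 1275/139.6 = 9.1332 = βγ = β/√(1−β²).
So β² = x²/(1 + x²) with x = 9.1332: x² = 83.4153, β² = 83.4153/84.4153 = 0.988154, β = 0.9941.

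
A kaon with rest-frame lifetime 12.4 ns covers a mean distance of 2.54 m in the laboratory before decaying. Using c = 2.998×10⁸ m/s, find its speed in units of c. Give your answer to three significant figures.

0.564c

Lab distance = (lab lifetime)·v = γτ·βc, so βγ = d/(cτ) = 2.540/(2.998×10⁸ × 1.240×10^-8) = 0.68325.
With βγ = 0.68325: γ² = 1 + (βγ)² = 1.466831, and β = (βγ)/γ = 0.68325/1.21113 = 0.564.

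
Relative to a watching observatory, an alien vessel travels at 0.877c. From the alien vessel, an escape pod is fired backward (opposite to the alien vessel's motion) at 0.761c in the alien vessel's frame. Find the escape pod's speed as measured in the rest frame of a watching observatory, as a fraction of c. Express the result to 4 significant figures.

Relativistic velocity addition: u = (u' + v)/(1 + u'v/c²), with u' = −0.761c and v = 0.877c.
Numerator: −0.761 + 0.877 = 0.116. Denominator: 1 + (−0.761)(0.877) = 0.332603.
u = 0.116/0.332603 = 0.34876, so the speed is 0.3488c.

0.3488c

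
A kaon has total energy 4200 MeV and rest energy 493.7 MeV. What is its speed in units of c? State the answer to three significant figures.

0.993c

γ = E/(mc²) = 4200/493.7 = 8.5072.
β = √(1 − 1/γ²) = √(1 − 0.0138174) = √0.9861826 = 0.993.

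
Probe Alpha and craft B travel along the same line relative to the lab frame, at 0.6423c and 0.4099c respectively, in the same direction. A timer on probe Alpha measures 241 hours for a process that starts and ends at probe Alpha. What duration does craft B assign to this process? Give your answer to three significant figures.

254 hours

Transform probe Alpha's velocity into craft B's frame: (0.6423 − 0.4099)/(1 − 0.6423·0.4099) = 0.2324/0.73672123, so the relative speed is 0.31545c.
γ for this relative speed: γ = 1/√(1 − 0.0995087) = 1.0538.
The clock on probe Alpha records proper time, so craft B measures Δt = γΔτ = 1.0538 × 241 = 254 hours.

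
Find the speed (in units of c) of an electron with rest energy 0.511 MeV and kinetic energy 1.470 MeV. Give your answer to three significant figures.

0.966c

K = (γ−1)mc², so γ = 1 + 1.470/0.511 = 3.8767.
Then v/c = √(1 − γ⁻²) = √(1 − 0.0665389) = √0.9334611 = 0.966.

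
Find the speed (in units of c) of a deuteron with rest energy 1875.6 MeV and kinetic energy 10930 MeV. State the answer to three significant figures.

K = (γ−1)mc², so γ = 1 + 10930/1875.6 = 6.8275.
Then v/c = √(1 − γ⁻²) = √(1 − 0.0214524) = √0.9785476 = 0.989.

0.989c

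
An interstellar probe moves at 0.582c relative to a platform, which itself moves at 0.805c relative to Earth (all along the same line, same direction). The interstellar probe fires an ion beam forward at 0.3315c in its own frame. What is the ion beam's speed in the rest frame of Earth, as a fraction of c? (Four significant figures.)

0.9717c

Compose velocities in two stages. Stage 1 (into S'): u₁ = (0.3315+0.582)/(1+0.3315×0.582) = 0.76576.
Stage 2 (into S): u = (0.76576+0.805)/(1+0.76576×0.805) = 0.97174, so the speed is 0.9717c.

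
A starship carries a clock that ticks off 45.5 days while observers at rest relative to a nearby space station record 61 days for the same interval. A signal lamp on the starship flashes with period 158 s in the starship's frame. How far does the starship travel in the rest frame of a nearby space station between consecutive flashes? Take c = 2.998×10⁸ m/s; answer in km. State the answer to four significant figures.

4.230×10^7 km

γ = Δt/Δτ = 61/45.5 = 1.34066.
β = √(1 − 1/γ²) = 0.66606. Lab-frame period = γτ = 1.34066×158 s = 211.82 s. Distance = βc × γτ = 0.66606 × 2.998×10⁸ m/s × 211.82 s = 4.2297×10^10 m = 4.230×10^7 km.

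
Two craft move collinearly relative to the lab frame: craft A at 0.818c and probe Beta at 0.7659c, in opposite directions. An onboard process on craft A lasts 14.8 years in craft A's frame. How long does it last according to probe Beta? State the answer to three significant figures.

65.1 years

Speed of craft A in probe Beta's frame: u = (v_A + v_B)/(1 + v_A v_B/c²) = (0.818 + 0.7659)/(1 + 0.818×0.7659) = 1.5839/1.6265062 = 0.97381; |u| = 0.97381c.
γ for this relative speed: γ = 1/√(1 − 0.948306) = 4.3983.
Craft A's interval is proper; time dilation gives Δt_B = γΔτ = 4.3983 × 14.8 years = 65.1 years.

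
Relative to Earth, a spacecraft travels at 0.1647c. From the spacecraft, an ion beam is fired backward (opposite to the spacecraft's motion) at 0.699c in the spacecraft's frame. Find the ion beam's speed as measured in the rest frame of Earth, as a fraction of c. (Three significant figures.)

In units of c, u = (u' + v)/(1 + u'v) with u' = −0.699 and v = 0.1647.
Numerator: −0.699 + 0.1647 = −0.5343. Denominator: 1 + (−0.699)(0.1647) = 0.8848747.
u = −0.5343/0.8848747 = −0.60381, so the speed is 0.604c.

0.604c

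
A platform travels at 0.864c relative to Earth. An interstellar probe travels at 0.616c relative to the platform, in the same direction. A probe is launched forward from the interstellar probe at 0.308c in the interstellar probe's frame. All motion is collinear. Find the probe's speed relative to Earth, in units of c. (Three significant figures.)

First combine the probe and interstellar probe (S''→S'): u₁ = (0.308 + 0.616)/(1 + 0.308×0.616) = 0.924/1.189728 = 0.77665.
Then combine with the platform (S'→S): u = (0.77665 + 0.864)/(1 + 0.77665×0.864) = 1.64065/1.6710256 = 0.98182.

0.982c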